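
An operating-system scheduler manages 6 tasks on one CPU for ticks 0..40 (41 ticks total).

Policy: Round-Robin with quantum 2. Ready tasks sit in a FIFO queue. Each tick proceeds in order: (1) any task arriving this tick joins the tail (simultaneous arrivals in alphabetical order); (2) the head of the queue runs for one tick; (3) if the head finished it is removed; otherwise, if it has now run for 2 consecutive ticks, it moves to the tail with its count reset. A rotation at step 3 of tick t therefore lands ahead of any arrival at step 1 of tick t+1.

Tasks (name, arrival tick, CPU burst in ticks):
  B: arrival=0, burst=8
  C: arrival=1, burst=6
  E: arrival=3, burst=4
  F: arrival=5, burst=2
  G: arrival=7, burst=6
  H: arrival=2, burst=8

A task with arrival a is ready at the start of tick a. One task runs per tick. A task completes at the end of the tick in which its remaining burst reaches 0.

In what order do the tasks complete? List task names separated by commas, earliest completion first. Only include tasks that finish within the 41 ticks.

completion order = F, E, C, B, G, H

t=0: queue=[B] q_used=0 → run B
t=1: queue=[B,C] q_used=1 → run B
t=2: queue=[C,B,H] q_used=0 → run C
t=3: queue=[C,B,H,E] q_used=1 → run C
t=4: queue=[B,H,E,C] q_used=0 → run B
t=5: queue=[B,H,E,C,F] q_used=1 → run B
t=6: queue=[H,E,C,F,B] q_used=0 → run H
t=7: queue=[H,E,C,F,B,G] q_used=1 → run H
t=8: queue=[E,C,F,B,G,H] q_used=0 → run E
t=9: queue=[E,C,F,B,G,H] q_used=1 → run E
t=10: queue=[C,F,B,G,H,E] q_used=0 → run C
t=11: queue=[C,F,B,G,H,E] q_used=1 → run C
t=12: queue=[F,B,G,H,E,C] q_used=0 → run F
t=13: queue=[F,B,G,H,E,C] q_used=1 → run F
t=14: queue=[B,G,H,E,C] q_used=0 → run B
t=15: queue=[B,G,H,E,C] q_used=1 → run B
t=16: queue=[G,H,E,C,B] q_used=0 → run G
t=17: queue=[G,H,E,C,B] q_used=1 → run G
t=18: queue=[H,E,C,B,G] q_used=0 → run H
t=19: queue=[H,E,C,B,G] q_used=1 → run H
t=20: queue=[E,C,B,G,H] q_used=0 → run E
t=21: queue=[E,C,B,G,H] q_used=1 → run E
t=22: queue=[C,B,G,H] q_used=0 → run C
t=23: queue=[C,B,G,H] q_used=1 → run C
t=24: queue=[B,G,H] q_used=0 → run B
t=25: queue=[B,G,H] q_used=1 → run B
t=26: queue=[G,H] q_used=0 → run G
t=27: queue=[G,H] q_used=1 → run G
t=28: queue=[H,G] q_used=0 → run H
t=29: queue=[H,G] q_used=1 → run H
t=30: queue=[G,H] q_used=0 → run G
t=31: queue=[G,H] q_used=1 → run G
t=32: queue=[H] q_used=0 → run H
t=33: queue=[H] q_used=1 → run H
t=34: (idle)
t=35: (idle)
t=36: (idle)
t=37: (idle)
t=38: (idle)
t=39: (idle)
t=40: (idle)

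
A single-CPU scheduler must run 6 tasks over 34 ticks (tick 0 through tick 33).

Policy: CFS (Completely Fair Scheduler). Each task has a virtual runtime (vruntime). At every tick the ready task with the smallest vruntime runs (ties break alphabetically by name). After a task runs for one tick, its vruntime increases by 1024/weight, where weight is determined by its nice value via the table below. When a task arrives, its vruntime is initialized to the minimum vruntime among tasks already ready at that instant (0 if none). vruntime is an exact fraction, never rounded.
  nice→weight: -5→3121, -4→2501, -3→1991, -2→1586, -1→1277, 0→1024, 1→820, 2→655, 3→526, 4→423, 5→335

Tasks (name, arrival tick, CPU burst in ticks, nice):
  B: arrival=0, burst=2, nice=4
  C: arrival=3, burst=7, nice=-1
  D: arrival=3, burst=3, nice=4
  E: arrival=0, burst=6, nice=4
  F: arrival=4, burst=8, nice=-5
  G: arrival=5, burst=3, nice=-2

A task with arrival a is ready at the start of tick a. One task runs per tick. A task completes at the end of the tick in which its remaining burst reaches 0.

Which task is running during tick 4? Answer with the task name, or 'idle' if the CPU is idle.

t=0: vr[B=0 E=0] → run B
t=1: vr[B=1024/423 E=0] → run E
t=2: vr[B=1024/423 E=1024/423] → run B
t=3: vr[C=1024/423 D=1024/423 E=1024/423] → run C
t=4: vr[C=1740800/540171 D=1024/423 E=1024/423 F=1024/423] → run D
t=5: vr[C=1740800/540171 D=2048/423 E=1024/423 F=1024/423 G=1024/423] → run E
t=6: vr[C=1740800/540171 D=2048/423 E=2048/423 F=1024/423 G=1024/423] → run F
t=7: vr[C=1740800/540171 D=2048/423 E=2048/423 F=3629056/1320183 G=1024/423] → run G
t=8: vr[C=1740800/540171 D=2048/423 E=2048/423 F=3629056/1320183 G=1028608/335439] → run F
t=9: vr[C=1740800/540171 D=2048/423 E=2048/423 F=4062208/1320183 G=1028608/335439] → run G
t=10: vr[C=1740800/540171 D=2048/423 E=2048/423 F=4062208/1320183 G=1245184/335439] → run F
t=11: vr[C=1740800/540171 D=2048/423 E=2048/423 F=4495360/1320183 G=1245184/335439] → run C
t=12: vr[C=2173952/540171 D=2048/423 E=2048/423 F=4495360/1320183 G=1245184/335439] → run F
t=13: vr[C=2173952/540171 D=2048/423 E=2048/423 F=4928512/1320183 G=1245184/335439] → run G
t=14: vr[C=2173952/540171 D=2048/423 E=2048/423 F=4928512/1320183] → run F
t=15: vr[C=2173952/540171 D=2048/423 E=2048/423 F=5361664/1320183] → run C
t=16: vr[C=2607104/540171 D=2048/423 E=2048/423 F=5361664/1320183] → run F
t=17: vr[C=2607104/540171 D=2048/423 E=2048/423 F=5794816/1320183] → run F
t=18: vr[C=2607104/540171 D=2048/423 E=2048/423 F=6227968/1320183] → run F
t=19: vr[C=2607104/540171 D=2048/423 E=2048/423] → run C
t=20: vr[C=3040256/540171 D=2048/423 E=2048/423] → run D
t=21: vr[C=3040256/540171 D=1024/141 E=2048/423] → run E
t=22: vr[C=3040256/540171 D=1024/141 E=1024/141] → run C
t=23: vr[C=3473408/540171 D=1024/141 E=1024/141] → run C
t=24: vr[C=3906560/540171 D=1024/141 E=1024/141] → run C
t=25: vr[D=1024/141 E=1024/141] → run D
t=26: vr[E=1024/141] → run E
t=27: vr[E=4096/423] → run E
t=28: vr[E=5120/423] → run E
t=29: (idle)
t=30: (idle)
t=31: (idle)
t=32: (idle)
t=33: (idle)

running at tick 4 = D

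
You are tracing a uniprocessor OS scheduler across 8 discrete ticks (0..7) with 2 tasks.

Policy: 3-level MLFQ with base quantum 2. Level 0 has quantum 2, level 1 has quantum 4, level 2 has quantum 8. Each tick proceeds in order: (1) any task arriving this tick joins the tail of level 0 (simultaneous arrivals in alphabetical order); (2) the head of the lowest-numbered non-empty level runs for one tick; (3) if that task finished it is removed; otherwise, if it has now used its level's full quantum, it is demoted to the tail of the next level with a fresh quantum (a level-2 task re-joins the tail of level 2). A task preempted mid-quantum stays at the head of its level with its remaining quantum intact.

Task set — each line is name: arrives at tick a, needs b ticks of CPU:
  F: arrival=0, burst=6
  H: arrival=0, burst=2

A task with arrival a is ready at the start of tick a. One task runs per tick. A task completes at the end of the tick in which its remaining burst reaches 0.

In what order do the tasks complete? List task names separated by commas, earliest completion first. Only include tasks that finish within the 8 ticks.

completion order = H, F

t=0: L0/L1/L2 = FH/-/- → run F
t=1: L0/L1/L2 = FH/-/- → run F
t=2: L0/L1/L2 = H/F/- → run H
t=3: L0/L1/L2 = H/F/- → run H
t=4: L0/L1/L2 = -/F/- → run F
t=5: L0/L1/L2 = -/F/- → run F
t=6: L0/L1/L2 = -/F/- → run F
t=7: L0/L1/L2 = -/F/- → run F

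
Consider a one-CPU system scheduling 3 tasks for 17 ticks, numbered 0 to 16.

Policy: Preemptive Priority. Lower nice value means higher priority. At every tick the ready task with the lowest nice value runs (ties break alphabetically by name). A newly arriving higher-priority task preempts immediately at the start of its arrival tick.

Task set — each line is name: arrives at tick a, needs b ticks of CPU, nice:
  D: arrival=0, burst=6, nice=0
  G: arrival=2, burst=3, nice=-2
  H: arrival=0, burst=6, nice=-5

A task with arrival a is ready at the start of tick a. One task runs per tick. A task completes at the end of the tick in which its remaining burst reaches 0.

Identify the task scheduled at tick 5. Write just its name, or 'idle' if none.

running at tick 5 = H

t=0: ready={D,H} → run H
t=1: ready={D,H} → run H
t=2: ready={D,G,H} → run H
t=3: ready={D,G,H} → run H
t=4: ready={D,G,H} → run H
t=5: ready={D,G,H} → run H
t=6: ready={D,G} → run G
t=7: ready={D,G} → run G
t=8: ready={D,G} → run G
t=9: ready={D} → run D
t=10: ready={D} → run D
t=11: ready={D} → run D
t=12: ready={D} → run D
t=13: ready={D} → run D
t=14: ready={D} → run D
t=15: (idle)
t=16: (idle)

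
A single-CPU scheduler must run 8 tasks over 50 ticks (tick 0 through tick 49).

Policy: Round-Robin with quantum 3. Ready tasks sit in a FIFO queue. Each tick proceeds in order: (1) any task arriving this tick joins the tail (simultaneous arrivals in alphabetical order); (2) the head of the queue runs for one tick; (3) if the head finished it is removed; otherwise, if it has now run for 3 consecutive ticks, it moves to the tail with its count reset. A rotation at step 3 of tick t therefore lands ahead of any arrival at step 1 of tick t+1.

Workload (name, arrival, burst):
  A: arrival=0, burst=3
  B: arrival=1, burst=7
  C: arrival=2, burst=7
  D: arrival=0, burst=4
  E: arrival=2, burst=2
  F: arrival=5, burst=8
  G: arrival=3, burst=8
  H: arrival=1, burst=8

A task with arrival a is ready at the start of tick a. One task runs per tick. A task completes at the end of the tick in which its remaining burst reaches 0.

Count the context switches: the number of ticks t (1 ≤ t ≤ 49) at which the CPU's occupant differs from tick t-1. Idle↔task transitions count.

context switches = 19

t=0: queue=[A,D] q_used=0 → run A
t=1: queue=[A,D,B,H] q_used=1 → run A
t=2: queue=[A,D,B,H,C,E] q_used=2 → run A
t=3: queue=[D,B,H,C,E,G] q_used=0 → run D
t=4: queue=[D,B,H,C,E,G] q_used=1 → run D
t=5: queue=[D,B,H,C,E,G,F] q_used=2 → run D
t=6: queue=[B,H,C,E,G,F,D] q_used=0 → run B
t=7: queue=[B,H,C,E,G,F,D] q_used=1 → run B
t=8: queue=[B,H,C,E,G,F,D] q_used=2 → run B
t=9: queue=[H,C,E,G,F,D,B] q_used=0 → run H
t=10: queue=[H,C,E,G,F,D,B] q_used=1 → run H
t=11: queue=[H,C,E,G,F,D,B] q_used=2 → run H
t=12: queue=[C,E,G,F,D,B,H] q_used=0 → run C
t=13: queue=[C,E,G,F,D,B,H] q_used=1 → run C
t=14: queue=[C,E,G,F,D,B,H] q_used=2 → run C
t=15: queue=[E,G,F,D,B,H,C] q_used=0 → run E
t=16: queue=[E,G,F,D,B,H,C] q_used=1 → run E
t=17: queue=[G,F,D,B,H,C] q_used=0 → run G
t=18: queue=[G,F,D,B,H,C] q_used=1 → run G
t=19: queue=[G,F,D,B,H,C] q_used=2 → run G
t=20: queue=[F,D,B,H,C,G] q_used=0 → run F
t=21: queue=[F,D,B,H,C,G] q_used=1 → run F
t=22: queue=[F,D,B,H,C,G] q_used=2 → run F
t=23: queue=[D,B,H,C,G,F] q_used=0 → run D
t=24: queue=[B,H,C,G,F] q_used=0 → run B
t=25: queue=[B,H,C,G,F] q_used=1 → run B
t=26: queue=[B,H,C,G,F] q_used=2 → run B
t=27: queue=[H,C,G,F,B] q_used=0 → run H
t=28: queue=[H,C,G,F,B] q_used=1 → run H
t=29: queue=[H,C,G,F,B] q_used=2 → run H
t=30: queue=[C,G,F,B,H] q_used=0 → run C
t=31: queue=[C,G,F,B,H] q_used=1 → run C
t=32: queue=[C,G,F,B,H] q_used=2 → run C
t=33: queue=[G,F,B,H,C] q_used=0 → run G
t=34: queue=[G,F,B,H,C] q_used=1 → run G
t=35: queue=[G,F,B,H,C] q_used=2 → run G
t=36: queue=[F,B,H,C,G] q_used=0 → run F
t=37: queue=[F,B,H,C,G] q_used=1 → run F
t=38: queue=[F,B,H,C,G] q_used=2 → run F
t=39: queue=[B,H,C,G,F] q_used=0 → run B
t=40: queue=[H,C,G,F] q_used=0 → run H
t=41: queue=[H,C,G,F] q_used=1 → run H
t=42: queue=[C,G,F] q_used=0 → run C
t=43: queue=[G,F] q_used=0 → run G
t=44: queue=[G,F] q_used=1 → run G
t=45: queue=[F] q_used=0 → run F
t=46: queue=[F] q_used=1 → run F
t=47: (idle)
t=48: (idle)
t=49: (idle)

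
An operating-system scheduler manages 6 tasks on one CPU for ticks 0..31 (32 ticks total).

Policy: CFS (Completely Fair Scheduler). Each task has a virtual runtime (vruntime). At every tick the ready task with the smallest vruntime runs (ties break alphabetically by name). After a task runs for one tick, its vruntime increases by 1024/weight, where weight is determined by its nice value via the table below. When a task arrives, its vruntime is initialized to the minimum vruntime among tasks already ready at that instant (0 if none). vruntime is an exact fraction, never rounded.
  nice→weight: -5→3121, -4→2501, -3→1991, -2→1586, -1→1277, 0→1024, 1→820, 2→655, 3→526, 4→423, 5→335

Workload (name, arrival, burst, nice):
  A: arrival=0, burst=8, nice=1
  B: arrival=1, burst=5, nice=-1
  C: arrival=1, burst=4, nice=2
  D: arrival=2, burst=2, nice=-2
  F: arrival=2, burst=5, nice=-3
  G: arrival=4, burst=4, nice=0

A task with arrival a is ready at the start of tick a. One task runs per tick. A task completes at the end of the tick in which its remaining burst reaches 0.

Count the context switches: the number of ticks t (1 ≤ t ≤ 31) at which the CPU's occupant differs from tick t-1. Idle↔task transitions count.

t=0: vr[A=0] → run A
t=1: vr[A=256/205 B=256/205 C=256/205] → run A
t=2: vr[A=512/205 B=256/205 C=256/205 D=256/205 F=256/205] → run B
t=3: vr[A=512/205 B=536832/261785 C=256/205 D=256/205 F=256/205] → run C
t=4: vr[A=512/205 B=536832/261785 C=15104/5371 D=256/205 F=256/205 G=256/205] → run D
t=5: vr[A=512/205 B=536832/261785 C=15104/5371 D=307968/162565 F=256/205 G=256/205] → run F
t=6: vr[A=512/205 B=536832/261785 C=15104/5371 D=307968/162565 F=719616/408155 G=256/205] → run G
t=7: vr[A=512/205 B=536832/261785 C=15104/5371 D=307968/162565 F=719616/408155 G=461/205] → run F
t=8: vr[A=512/205 B=536832/261785 C=15104/5371 D=307968/162565 F=929536/408155 G=461/205] → run D
t=9: vr[A=512/205 B=536832/261785 C=15104/5371 F=929536/408155 G=461/205] → run B
t=10: vr[A=512/205 B=746752/261785 C=15104/5371 F=929536/408155 G=461/205] → run G
t=11: vr[A=512/205 B=746752/261785 C=15104/5371 F=929536/408155 G=666/205] → run F
t=12: vr[A=512/205 B=746752/261785 C=15104/5371 F=1139456/408155 G=666/205] → run A
t=13: vr[A=768/205 B=746752/261785 C=15104/5371 F=1139456/408155 G=666/205] → run F
t=14: vr[A=768/205 B=746752/261785 C=15104/5371 F=1349376/408155 G=666/205] → run C
t=15: vr[A=768/205 B=746752/261785 C=117504/26855 F=1349376/408155 G=666/205] → run B
t=16: vr[A=768/205 B=956672/261785 C=117504/26855 F=1349376/408155 G=666/205] → run G
t=17: vr[A=768/205 B=956672/261785 C=117504/26855 F=1349376/408155 G=871/205] → run F
t=18: vr[A=768/205 B=956672/261785 C=117504/26855 G=871/205] → run B
t=19: vr[A=768/205 B=1166592/261785 C=117504/26855 G=871/205] → run A
t=20: vr[A=1024/205 B=1166592/261785 C=117504/26855 G=871/205] → run G
t=21: vr[A=1024/205 B=1166592/261785 C=117504/26855] → run C
t=22: vr[A=1024/205 B=1166592/261785 C=159488/26855] → run B
t=23: vr[A=1024/205 C=159488/26855] → run A
t=24: vr[A=256/41 C=159488/26855] → run C
t=25: vr[A=256/41] → run A
t=26: vr[A=1536/205] → run A
t=27: vr[A=1792/205] → run A
t=28: (idle)
t=29: (idle)
t=30: (idle)
t=31: (idle)

context switches = 25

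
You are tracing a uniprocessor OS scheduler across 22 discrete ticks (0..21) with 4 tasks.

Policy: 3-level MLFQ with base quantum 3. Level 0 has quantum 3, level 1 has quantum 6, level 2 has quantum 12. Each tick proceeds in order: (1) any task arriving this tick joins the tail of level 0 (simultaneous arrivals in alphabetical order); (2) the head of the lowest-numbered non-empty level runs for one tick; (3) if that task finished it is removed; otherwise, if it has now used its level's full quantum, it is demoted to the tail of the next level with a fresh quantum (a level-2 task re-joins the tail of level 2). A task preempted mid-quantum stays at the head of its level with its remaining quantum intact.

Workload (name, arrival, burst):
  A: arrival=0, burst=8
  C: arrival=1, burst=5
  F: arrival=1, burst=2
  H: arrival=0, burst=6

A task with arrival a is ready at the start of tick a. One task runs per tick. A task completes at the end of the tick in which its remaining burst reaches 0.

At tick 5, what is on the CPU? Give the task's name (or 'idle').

t=0: L0/L1/L2 = AH/-/- → run A
t=1: L0/L1/L2 = AHCF/-/- → run A
t=2: L0/L1/L2 = AHCF/-/- → run A
t=3: L0/L1/L2 = HCF/A/- → run H
t=4: L0/L1/L2 = HCF/A/- → run H
t=5: L0/L1/L2 = HCF/A/- → run H
t=6: L0/L1/L2 = CF/AH/- → run C
t=7: L0/L1/L2 = CF/AH/- → run C
t=8: L0/L1/L2 = CF/AH/- → run C
t=9: L0/L1/L2 = F/AHC/- → run F
t=10: L0/L1/L2 = F/AHC/- → run F
t=11: L0/L1/L2 = -/AHC/- → run A
t=12: L0/L1/L2 = -/AHC/- → run A
t=13: L0/L1/L2 = -/AHC/- → run A
t=14: L0/L1/L2 = -/AHC/- → run A
t=15: L0/L1/L2 = -/AHC/- → run A
t=16: L0/L1/L2 = -/HC/- → run H
t=17: L0/L1/L2 = -/HC/- → run H
t=18: L0/L1/L2 = -/HC/- → run H
t=19: L0/L1/L2 = -/C/- → run C
t=20: L0/L1/L2 = -/C/- → run C
t=21: (idle)

running at tick 5 = H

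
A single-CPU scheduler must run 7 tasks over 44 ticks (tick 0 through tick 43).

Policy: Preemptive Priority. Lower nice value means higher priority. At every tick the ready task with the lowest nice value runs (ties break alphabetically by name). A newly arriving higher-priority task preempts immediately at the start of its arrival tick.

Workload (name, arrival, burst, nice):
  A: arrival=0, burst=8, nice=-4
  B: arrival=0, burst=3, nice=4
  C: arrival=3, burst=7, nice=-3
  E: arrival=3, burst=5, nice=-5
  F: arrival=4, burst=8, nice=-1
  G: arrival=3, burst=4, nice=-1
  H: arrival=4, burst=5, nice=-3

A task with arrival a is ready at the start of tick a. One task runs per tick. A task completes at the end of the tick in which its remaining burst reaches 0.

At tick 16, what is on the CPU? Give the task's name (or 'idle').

t=0: ready={A,B} → run A
t=1: ready={A,B} → run A
t=2: ready={A,B} → run A
t=3: ready={A,B,C,E,G} → run E
t=4: ready={A,B,C,E,F,G,H} → run E
t=5: ready={A,B,C,E,F,G,H} → run E
t=6: ready={A,B,C,E,F,G,H} → run E
t=7: ready={A,B,C,E,F,G,H} → run E
t=8: ready={A,B,C,F,G,H} → run A
t=9: ready={A,B,C,F,G,H} → run A
t=10: ready={A,B,C,F,G,H} → run A
t=11: ready={A,B,C,F,G,H} → run A
t=12: ready={A,B,C,F,G,H} → run A
t=13: ready={B,C,F,G,H} → run C
t=14: ready={B,C,F,G,H} → run C
t=15: ready={B,C,F,G,H} → run C
t=16: ready={B,C,F,G,H} → run C
t=17: ready={B,C,F,G,H} → run C
t=18: ready={B,C,F,G,H} → run C
t=19: ready={B,C,F,G,H} → run C
t=20: ready={B,F,G,H} → run H
t=21: ready={B,F,G,H} → run H
t=22: ready={B,F,G,H} → run H
t=23: ready={B,F,G,H} → run H
t=24: ready={B,F,G,H} → run H
t=25: ready={B,F,G} → run F
t=26: ready={B,F,G} → run F
t=27: ready={B,F,G} → run F
t=28: ready={B,F,G} → run F
t=29: ready={B,F,G} → run F
t=30: ready={B,F,G} → run F
t=31: ready={B,F,G} → run F
t=32: ready={B,F,G} → run F
t=33: ready={B,G} → run G
t=34: ready={B,G} → run G
t=35: ready={B,G} → run G
t=36: ready={B,G} → run G
t=37: ready={B} → run B
t=38: ready={B} → run B
t=39: ready={B} → run B
t=40: (idle)
t=41: (idle)
t=42: (idle)
t=43: (idle)

running at tick 16 = C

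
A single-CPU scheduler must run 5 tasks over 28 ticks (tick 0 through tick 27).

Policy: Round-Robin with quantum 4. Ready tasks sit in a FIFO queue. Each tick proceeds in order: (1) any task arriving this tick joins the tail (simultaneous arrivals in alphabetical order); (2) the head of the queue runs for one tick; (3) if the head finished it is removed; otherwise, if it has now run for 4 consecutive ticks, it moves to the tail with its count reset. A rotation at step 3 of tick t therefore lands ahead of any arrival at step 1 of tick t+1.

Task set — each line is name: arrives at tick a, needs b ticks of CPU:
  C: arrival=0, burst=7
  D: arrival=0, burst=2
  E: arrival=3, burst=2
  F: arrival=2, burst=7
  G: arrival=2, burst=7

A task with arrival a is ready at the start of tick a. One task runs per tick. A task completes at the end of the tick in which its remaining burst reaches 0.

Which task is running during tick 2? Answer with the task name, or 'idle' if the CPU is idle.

running at tick 2 = C

t=0: queue=[C,D] q_used=0 → run C
t=1: queue=[C,D] q_used=1 → run C
t=2: queue=[C,D,F,G] q_used=2 → run C
t=3: queue=[C,D,F,G,E] q_used=3 → run C
t=4: queue=[D,F,G,E,C] q_used=0 → run D
t=5: queue=[D,F,G,E,C] q_used=1 → run D
t=6: queue=[F,G,E,C] q_used=0 → run F
t=7: queue=[F,G,E,C] q_used=1 → run F
t=8: queue=[F,G,E,C] q_used=2 → run F
t=9: queue=[F,G,E,C] q_used=3 → run F
t=10: queue=[G,E,C,F] q_used=0 → run G
t=11: queue=[G,E,C,F] q_used=1 → run G
t=12: queue=[G,E,C,F] q_used=2 → run G
t=13: queue=[G,E,C,F] q_used=3 → run G
t=14: queue=[E,C,F,G] q_used=0 → run E
t=15: queue=[E,C,F,G] q_used=1 → run E
t=16: queue=[C,F,G] q_used=0 → run C
t=17: queue=[C,F,G] q_used=1 → run C
t=18: queue=[C,F,G] q_used=2 → run C
t=19: queue=[F,G] q_used=0 → run F
t=20: queue=[F,G] q_used=1 → run F
t=21: queue=[F,G] q_used=2 → run F
t=22: queue=[G] q_used=0 → run G
t=23: queue=[G] q_used=1 → run G
t=24: queue=[G] q_used=2 → run G
t=25: (idle)
t=26: (idle)
t=27: (idle)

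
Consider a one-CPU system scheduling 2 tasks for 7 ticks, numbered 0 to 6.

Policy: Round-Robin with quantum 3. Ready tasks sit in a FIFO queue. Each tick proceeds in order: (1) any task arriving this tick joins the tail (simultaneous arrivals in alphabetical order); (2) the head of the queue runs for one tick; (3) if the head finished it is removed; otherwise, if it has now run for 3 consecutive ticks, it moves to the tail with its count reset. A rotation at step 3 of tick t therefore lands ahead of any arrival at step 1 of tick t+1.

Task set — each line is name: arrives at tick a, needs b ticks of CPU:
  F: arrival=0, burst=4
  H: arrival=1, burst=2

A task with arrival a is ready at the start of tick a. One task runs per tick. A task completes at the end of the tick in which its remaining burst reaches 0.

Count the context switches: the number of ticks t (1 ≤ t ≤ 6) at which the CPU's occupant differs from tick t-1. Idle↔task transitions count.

t=0: queue=[F] q_used=0 → run F
t=1: queue=[F,H] q_used=1 → run F
t=2: queue=[F,H] q_used=2 → run F
t=3: queue=[H,F] q_used=0 → run H
t=4: queue=[H,F] q_used=1 → run H
t=5: queue=[F] q_used=0 → run F
t=6: (idle)

context switches = 3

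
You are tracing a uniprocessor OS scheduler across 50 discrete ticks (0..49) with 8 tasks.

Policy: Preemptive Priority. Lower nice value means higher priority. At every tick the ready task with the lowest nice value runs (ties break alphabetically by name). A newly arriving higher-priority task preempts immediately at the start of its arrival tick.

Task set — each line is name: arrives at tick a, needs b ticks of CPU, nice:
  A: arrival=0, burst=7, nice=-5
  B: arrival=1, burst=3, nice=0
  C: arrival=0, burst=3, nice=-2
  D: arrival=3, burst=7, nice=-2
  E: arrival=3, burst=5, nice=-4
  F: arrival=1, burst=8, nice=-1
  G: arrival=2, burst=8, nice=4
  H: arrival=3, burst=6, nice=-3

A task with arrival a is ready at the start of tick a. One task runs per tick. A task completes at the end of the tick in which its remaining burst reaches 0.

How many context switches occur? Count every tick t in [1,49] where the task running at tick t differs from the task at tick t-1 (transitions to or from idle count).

t=0: ready={A,C} → run A
t=1: ready={A,B,C,F} → run A
t=2: ready={A,B,C,F,G} → run A
t=3: ready={A,B,C,D,E,F,G,H} → run A
t=4: ready={A,B,C,D,E,F,G,H} → run A
t=5: ready={A,B,C,D,E,F,G,H} → run A
t=6: ready={A,B,C,D,E,F,G,H} → run A
t=7: ready={B,C,D,E,F,G,H} → run E
t=8: ready={B,C,D,E,F,G,H} → run E
t=9: ready={B,C,D,E,F,G,H} → run E
t=10: ready={B,C,D,E,F,G,H} → run E
t=11: ready={B,C,D,E,F,G,H} → run E
t=12: ready={B,C,D,F,G,H} → run H
t=13: ready={B,C,D,F,G,H} → run H
t=14: ready={B,C,D,F,G,H} → run H
t=15: ready={B,C,D,F,G,H} → run H
t=16: ready={B,C,D,F,G,H} → run H
t=17: ready={B,C,D,F,G,H} → run H
t=18: ready={B,C,D,F,G} → run C
t=19: ready={B,C,D,F,G} → run C
t=20: ready={B,C,D,F,G} → run C
t=21: ready={B,D,F,G} → run D
t=22: ready={B,D,F,G} → run D
t=23: ready={B,D,F,G} → run D
t=24: ready={B,D,F,G} → run D
t=25: ready={B,D,F,G} → run D
t=26: ready={B,D,F,G} → run D
t=27: ready={B,D,F,G} → run D
t=28: ready={B,F,G} → run F
t=29: ready={B,F,G} → run F
t=30: ready={B,F,G} → run F
t=31: ready={B,F,G} → run F
t=32: ready={B,F,G} → run F
t=33: ready={B,F,G} → run F
t=34: ready={B,F,G} → run F
t=35: ready={B,F,G} → run F
t=36: ready={B,G} → run B
t=37: ready={B,G} → run B
t=38: ready={B,G} → run B
t=39: ready={G} → run G
t=40: ready={G} → run G
t=41: ready={G} → run G
t=42: ready={G} → run G
t=43: ready={G} → run G
t=44: ready={G} → run G
t=45: ready={G} → run G
t=46: ready={G} → run G
t=47: (idle)
t=48: (idle)
t=49: (idle)

context switches = 8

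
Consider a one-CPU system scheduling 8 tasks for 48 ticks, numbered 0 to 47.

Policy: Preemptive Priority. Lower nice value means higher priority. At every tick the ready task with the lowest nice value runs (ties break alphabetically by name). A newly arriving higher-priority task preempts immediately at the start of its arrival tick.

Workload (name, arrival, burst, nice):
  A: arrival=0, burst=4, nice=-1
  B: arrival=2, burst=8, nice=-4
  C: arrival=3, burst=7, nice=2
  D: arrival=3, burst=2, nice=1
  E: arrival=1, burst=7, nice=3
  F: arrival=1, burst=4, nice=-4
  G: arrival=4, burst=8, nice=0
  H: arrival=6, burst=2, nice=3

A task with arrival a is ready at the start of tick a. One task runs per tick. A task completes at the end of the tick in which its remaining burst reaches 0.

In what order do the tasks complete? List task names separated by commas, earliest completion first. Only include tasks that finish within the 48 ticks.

completion order = B, F, A, G, D, C, E, H

t=0: ready={A} → run A
t=1: ready={A,E,F} → run F
t=2: ready={A,B,E,F} → run B
t=3: ready={A,B,C,D,E,F} → run B
t=4: ready={A,B,C,D,E,F,G} → run B
t=5: ready={A,B,C,D,E,F,G} → run B
t=6: ready={A,B,C,D,E,F,G,H} → run B
t=7: ready={A,B,C,D,E,F,G,H} → run B
t=8: ready={A,B,C,D,E,F,G,H} → run B
t=9: ready={A,B,C,D,E,F,G,H} → run B
t=10: ready={A,C,D,E,F,G,H} → run F
t=11: ready={A,C,D,E,F,G,H} → run F
t=12: ready={A,C,D,E,F,G,H} → run F
t=13: ready={A,C,D,E,G,H} → run A
t=14: ready={A,C,D,E,G,H} → run A
t=15: ready={A,C,D,E,G,H} → run A
t=16: ready={C,D,E,G,H} → run G
t=17: ready={C,D,E,G,H} → run G
t=18: ready={C,D,E,G,H} → run G
t=19: ready={C,D,E,G,H} → run G
t=20: ready={C,D,E,G,H} → run G
t=21: ready={C,D,E,G,H} → run G
t=22: ready={C,D,E,G,H} → run G
t=23: ready={C,D,E,G,H} → run G
t=24: ready={C,D,E,H} → run D
t=25: ready={C,D,E,H} → run D
t=26: ready={C,E,H} → run C
t=27: ready={C,E,H} → run C
t=28: ready={C,E,H} → run C
t=29: ready={C,E,H} → run C
t=30: ready={C,E,H} → run C
t=31: ready={C,E,H} → run C
t=32: ready={C,E,H} → run C
t=33: ready={E,H} → run E
t=34: ready={E,H} → run E
t=35: ready={E,H} → run E
t=36: ready={E,H} → run E
t=37: ready={E,H} → run E
t=38: ready={E,H} → run E
t=39: ready={E,H} → run E
t=40: ready={H} → run H
t=41: ready={H} → run H
t=42: (idle)
t=43: (idle)
t=44: (idle)
t=45: (idle)
t=46: (idle)
t=47: (idle)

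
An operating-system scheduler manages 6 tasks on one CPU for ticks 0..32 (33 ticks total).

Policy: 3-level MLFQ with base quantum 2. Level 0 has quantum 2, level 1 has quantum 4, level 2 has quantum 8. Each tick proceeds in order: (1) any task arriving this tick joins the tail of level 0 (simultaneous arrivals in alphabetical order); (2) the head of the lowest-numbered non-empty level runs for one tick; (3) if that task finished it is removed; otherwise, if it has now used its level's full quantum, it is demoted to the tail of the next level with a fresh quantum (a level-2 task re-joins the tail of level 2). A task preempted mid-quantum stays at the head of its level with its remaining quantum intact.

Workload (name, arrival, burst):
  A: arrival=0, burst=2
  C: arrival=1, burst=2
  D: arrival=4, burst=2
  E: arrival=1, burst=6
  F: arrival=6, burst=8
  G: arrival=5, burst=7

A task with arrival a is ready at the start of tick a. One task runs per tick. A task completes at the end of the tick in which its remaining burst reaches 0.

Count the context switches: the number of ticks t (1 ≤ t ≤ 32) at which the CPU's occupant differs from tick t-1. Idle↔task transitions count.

t=0: L0/L1/L2 = A/-/- → run A
t=1: L0/L1/L2 = ACE/-/- → run A
t=2: L0/L1/L2 = CE/-/- → run C
t=3: L0/L1/L2 = CE/-/- → run C
t=4: L0/L1/L2 = ED/-/- → run E
t=5: L0/L1/L2 = EDG/-/- → run E
t=6: L0/L1/L2 = DGF/E/- → run D
t=7: L0/L1/L2 = DGF/E/- → run D
t=8: L0/L1/L2 = GF/E/- → run G
t=9: L0/L1/L2 = GF/E/- → run G
t=10: L0/L1/L2 = F/EG/- → run F
t=11: L0/L1/L2 = F/EG/- → run F
t=12: L0/L1/L2 = -/EGF/- → run E
t=13: L0/L1/L2 = -/EGF/- → run E
t=14: L0/L1/L2 = -/EGF/- → run E
t=15: L0/L1/L2 = -/EGF/- → run E
t=16: L0/L1/L2 = -/GF/- → run G
t=17: L0/L1/L2 = -/GF/- → run G
t=18: L0/L1/L2 = -/GF/- → run G
t=19: L0/L1/L2 = -/GF/- → run G
t=20: L0/L1/L2 = -/F/G → run F
t=21: L0/L1/L2 = -/F/G → run F
t=22: L0/L1/L2 = -/F/G → run F
t=23: L0/L1/L2 = -/F/G → run F
t=24: L0/L1/L2 = -/-/GF → run G
t=25: L0/L1/L2 = -/-/F → run F
t=26: L0/L1/L2 = -/-/F → run F
t=27: (idle)
t=28: (idle)
t=29: (idle)
t=30: (idle)
t=31: (idle)
t=32: (idle)

context switches = 11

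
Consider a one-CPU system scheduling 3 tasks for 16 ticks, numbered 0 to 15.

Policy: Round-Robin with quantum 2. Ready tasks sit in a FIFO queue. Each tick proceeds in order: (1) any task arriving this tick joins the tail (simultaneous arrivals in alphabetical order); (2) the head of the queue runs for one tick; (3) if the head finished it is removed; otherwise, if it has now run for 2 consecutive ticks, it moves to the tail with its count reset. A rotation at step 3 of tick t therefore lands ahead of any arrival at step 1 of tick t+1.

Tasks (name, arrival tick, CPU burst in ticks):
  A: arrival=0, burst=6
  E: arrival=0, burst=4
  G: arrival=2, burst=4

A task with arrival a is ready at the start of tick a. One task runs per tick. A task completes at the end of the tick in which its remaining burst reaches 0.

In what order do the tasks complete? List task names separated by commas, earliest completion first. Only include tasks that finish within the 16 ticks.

completion order = E, A, G

t=0: queue=[A,E] q_used=0 → run A
t=1: queue=[A,E] q_used=1 → run A
t=2: queue=[E,A,G] q_used=0 → run E
t=3: queue=[E,A,G] q_used=1 → run E
t=4: queue=[A,G,E] q_used=0 → run A
t=5: queue=[A,G,E] q_used=1 → run A
t=6: queue=[G,E,A] q_used=0 → run G
t=7: queue=[G,E,A] q_used=1 → run G
t=8: queue=[E,A,G] q_used=0 → run E
t=9: queue=[E,A,G] q_used=1 → run E
t=10: queue=[A,G] q_used=0 → run A
t=11: queue=[A,G] q_used=1 → run A
t=12: queue=[G] q_used=0 → run G
t=13: queue=[G] q_used=1 → run G
t=14: (idle)
t=15: (idle)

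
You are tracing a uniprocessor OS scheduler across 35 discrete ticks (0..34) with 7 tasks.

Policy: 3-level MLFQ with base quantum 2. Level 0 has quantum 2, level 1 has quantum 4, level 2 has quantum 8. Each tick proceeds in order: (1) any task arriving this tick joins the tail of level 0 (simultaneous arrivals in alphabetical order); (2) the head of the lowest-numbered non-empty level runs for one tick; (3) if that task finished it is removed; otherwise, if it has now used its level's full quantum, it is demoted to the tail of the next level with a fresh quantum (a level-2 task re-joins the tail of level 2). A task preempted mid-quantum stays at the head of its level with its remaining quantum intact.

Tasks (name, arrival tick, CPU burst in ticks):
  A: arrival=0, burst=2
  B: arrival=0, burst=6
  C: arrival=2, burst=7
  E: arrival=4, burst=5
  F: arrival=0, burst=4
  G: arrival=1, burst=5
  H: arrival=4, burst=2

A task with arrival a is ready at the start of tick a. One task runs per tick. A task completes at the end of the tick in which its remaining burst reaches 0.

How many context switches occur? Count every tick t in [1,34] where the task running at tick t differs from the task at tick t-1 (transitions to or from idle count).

context switches = 13

t=0: L0/L1/L2 = ABF/-/- → run A
t=1: L0/L1/L2 = ABFG/-/- → run A
t=2: L0/L1/L2 = BFGC/-/- → run B
t=3: L0/L1/L2 = BFGC/-/- → run B
t=4: L0/L1/L2 = FGCEH/B/- → run F
t=5: L0/L1/L2 = FGCEH/B/- → run F
t=6: L0/L1/L2 = GCEH/BF/- → run G
t=7: L0/L1/L2 = GCEH/BF/- → run G
t=8: L0/L1/L2 = CEH/BFG/- → run C
t=9: L0/L1/L2 = CEH/BFG/- → run C
t=10: L0/L1/L2 = EH/BFGC/- → run E
t=11: L0/L1/L2 = EH/BFGC/- → run E
t=12: L0/L1/L2 = H/BFGCE/- → run H
t=13: L0/L1/L2 = H/BFGCE/- → run H
t=14: L0/L1/L2 = -/BFGCE/- → run B
t=15: L0/L1/L2 = -/BFGCE/- → run B
t=16: L0/L1/L2 = -/BFGCE/- → run B
t=17: L0/L1/L2 = -/BFGCE/- → run B
t=18: L0/L1/L2 = -/FGCE/- → run F
t=19: L0/L1/L2 = -/FGCE/- → run F
t=20: L0/L1/L2 = -/GCE/- → run G
t=21: L0/L1/L2 = -/GCE/- → run G
t=22: L0/L1/L2 = -/GCE/- → run G
t=23: L0/L1/L2 = -/CE/- → run C
t=24: L0/L1/L2 = -/CE/- → run C
t=25: L0/L1/L2 = -/CE/- → run C
t=26: L0/L1/L2 = -/CE/- → run C
t=27: L0/L1/L2 = -/E/C → run E
t=28: L0/L1/L2 = -/E/C → run E
t=29: L0/L1/L2 = -/E/C → run E
t=30: L0/L1/L2 = -/-/C → run C
t=31: (idle)
t=32: (idle)
t=33: (idle)
t=34: (idle)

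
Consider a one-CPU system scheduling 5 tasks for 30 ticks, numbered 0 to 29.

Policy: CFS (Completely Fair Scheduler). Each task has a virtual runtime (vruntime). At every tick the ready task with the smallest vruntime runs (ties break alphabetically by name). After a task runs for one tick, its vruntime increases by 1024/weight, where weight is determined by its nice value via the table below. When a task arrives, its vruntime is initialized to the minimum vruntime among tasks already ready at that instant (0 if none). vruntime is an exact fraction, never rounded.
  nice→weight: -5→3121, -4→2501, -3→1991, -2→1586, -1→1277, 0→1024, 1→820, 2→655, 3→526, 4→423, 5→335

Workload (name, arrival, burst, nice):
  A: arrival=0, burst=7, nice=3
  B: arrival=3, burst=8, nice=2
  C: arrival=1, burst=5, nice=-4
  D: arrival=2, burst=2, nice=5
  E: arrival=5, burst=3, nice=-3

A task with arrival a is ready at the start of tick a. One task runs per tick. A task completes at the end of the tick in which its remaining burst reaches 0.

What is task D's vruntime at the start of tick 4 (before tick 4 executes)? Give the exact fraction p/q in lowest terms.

t=0: vr[A=0] → run A
t=1: vr[A=512/263 C=512/263] → run A
t=2: vr[A=1024/263 C=512/263 D=512/263] → run C
t=3: vr[A=1024/263 B=512/263 C=1549824/657763 D=512/263] → run B
t=4: vr[A=1024/263 B=604672/172265 C=1549824/657763 D=512/263] → run D
t=5: vr[A=1024/263 B=604672/172265 C=1549824/657763 D=440832/88105 E=1549824/657763] → run C
t=6: vr[A=1024/263 B=604672/172265 C=1819136/657763 D=440832/88105 E=1549824/657763] → run E
t=7: vr[A=1024/263 B=604672/172265 C=1819136/657763 D=440832/88105 E=3759248896/1309606133] → run C
t=8: vr[A=1024/263 B=604672/172265 C=2088448/657763 D=440832/88105 E=3759248896/1309606133] → run E
t=9: vr[A=1024/263 B=604672/172265 C=2088448/657763 D=440832/88105 E=4432798208/1309606133] → run C
t=10: vr[A=1024/263 B=604672/172265 C=2357760/657763 D=440832/88105 E=4432798208/1309606133] → run E
t=11: vr[A=1024/263 B=604672/172265 C=2357760/657763 D=440832/88105] → run B
t=12: vr[A=1024/263 B=873984/172265 C=2357760/657763 D=440832/88105] → run C
t=13: vr[A=1024/263 B=873984/172265 D=440832/88105] → run A
t=14: vr[A=1536/263 B=873984/172265 D=440832/88105] → run D
t=15: vr[A=1536/263 B=873984/172265] → run B
t=16: vr[A=1536/263 B=1143296/172265] → run A
t=17: vr[A=2048/263 B=1143296/172265] → run B
t=18: vr[A=2048/263 B=1412608/172265] → run A
t=19: vr[A=2560/263 B=1412608/172265] → run B
t=20: vr[A=2560/263 B=336384/34453] → run A
t=21: vr[A=3072/263 B=336384/34453] → run B
t=22: vr[A=3072/263 B=1951232/172265] → run B
t=23: vr[A=3072/263 B=2220544/172265] → run A
t=24: vr[B=2220544/172265] → run B
t=25: (idle)
t=26: (idle)
t=27: (idle)
t=28: (idle)
t=29: (idle)

vruntime(D, start of tick 4) = 512/263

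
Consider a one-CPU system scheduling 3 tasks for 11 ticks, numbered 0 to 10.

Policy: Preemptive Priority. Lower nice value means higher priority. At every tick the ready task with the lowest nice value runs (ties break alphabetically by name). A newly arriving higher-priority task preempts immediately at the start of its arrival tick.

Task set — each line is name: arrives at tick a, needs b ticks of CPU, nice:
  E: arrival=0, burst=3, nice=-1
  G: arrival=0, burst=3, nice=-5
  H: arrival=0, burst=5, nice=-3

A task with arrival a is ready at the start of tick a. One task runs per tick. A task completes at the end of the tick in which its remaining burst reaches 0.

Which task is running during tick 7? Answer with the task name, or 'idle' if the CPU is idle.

running at tick 7 = H

t=0: ready={E,G,H} → run G
t=1: ready={E,G,H} → run G
t=2: ready={E,G,H} → run G
t=3: ready={E,H} → run H
t=4: ready={E,H} → run H
t=5: ready={E,H} → run H
t=6: ready={E,H} → run H
t=7: ready={E,H} → run H
t=8: ready={E} → run E
t=9: ready={E} → run E
t=10: ready={E} → run E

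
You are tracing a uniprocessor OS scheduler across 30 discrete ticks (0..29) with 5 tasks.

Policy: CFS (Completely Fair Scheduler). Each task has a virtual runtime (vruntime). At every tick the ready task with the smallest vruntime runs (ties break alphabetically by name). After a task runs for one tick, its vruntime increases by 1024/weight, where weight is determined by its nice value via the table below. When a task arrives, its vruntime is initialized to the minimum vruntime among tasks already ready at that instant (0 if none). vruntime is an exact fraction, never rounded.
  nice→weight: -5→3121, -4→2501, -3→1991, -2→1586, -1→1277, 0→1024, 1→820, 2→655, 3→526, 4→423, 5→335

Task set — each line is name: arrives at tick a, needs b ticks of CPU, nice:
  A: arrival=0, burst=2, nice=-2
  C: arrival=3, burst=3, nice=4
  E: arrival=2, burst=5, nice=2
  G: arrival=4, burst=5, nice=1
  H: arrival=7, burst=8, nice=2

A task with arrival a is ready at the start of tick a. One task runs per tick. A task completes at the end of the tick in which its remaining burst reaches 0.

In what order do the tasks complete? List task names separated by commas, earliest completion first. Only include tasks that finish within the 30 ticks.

t=0: vr[A=0] → run A
t=1: vr[A=512/793] → run A
t=2: vr[E=0] → run E
t=3: vr[C=1024/655 E=1024/655] → run C
t=4: vr[C=1103872/277065 E=1024/655 G=1024/655] → run E
t=5: vr[C=1103872/277065 E=2048/655 G=1024/655] → run G
t=6: vr[C=1103872/277065 E=2048/655 G=15104/5371] → run G
t=7: vr[C=1103872/277065 E=2048/655 G=109056/26855 H=2048/655] → run E
t=8: vr[C=1103872/277065 E=3072/655 G=109056/26855 H=2048/655] → run H
t=9: vr[C=1103872/277065 E=3072/655 G=109056/26855 H=3072/655] → run C
t=10: vr[C=1774592/277065 E=3072/655 G=109056/26855 H=3072/655] → run G
t=11: vr[C=1774592/277065 E=3072/655 G=142592/26855 H=3072/655] → run E
t=12: vr[C=1774592/277065 E=4096/655 G=142592/26855 H=3072/655] → run H
t=13: vr[C=1774592/277065 E=4096/655 G=142592/26855 H=4096/655] → run G
t=14: vr[C=1774592/277065 E=4096/655 G=176128/26855 H=4096/655] → run E
t=15: vr[C=1774592/277065 G=176128/26855 H=4096/655] → run H
t=16: vr[C=1774592/277065 G=176128/26855 H=1024/131] → run C
t=17: vr[G=176128/26855 H=1024/131] → run G
t=18: vr[H=1024/131] → run H
t=19: vr[H=6144/655] → run H
t=20: vr[H=7168/655] → run H
t=21: vr[H=8192/655] → run H
t=22: vr[H=9216/655] → run H
t=23: (idle)
t=24: (idle)
t=25: (idle)
t=26: (idle)
t=27: (idle)
t=28: (idle)
t=29: (idle)

completion order = A, E, C, G, H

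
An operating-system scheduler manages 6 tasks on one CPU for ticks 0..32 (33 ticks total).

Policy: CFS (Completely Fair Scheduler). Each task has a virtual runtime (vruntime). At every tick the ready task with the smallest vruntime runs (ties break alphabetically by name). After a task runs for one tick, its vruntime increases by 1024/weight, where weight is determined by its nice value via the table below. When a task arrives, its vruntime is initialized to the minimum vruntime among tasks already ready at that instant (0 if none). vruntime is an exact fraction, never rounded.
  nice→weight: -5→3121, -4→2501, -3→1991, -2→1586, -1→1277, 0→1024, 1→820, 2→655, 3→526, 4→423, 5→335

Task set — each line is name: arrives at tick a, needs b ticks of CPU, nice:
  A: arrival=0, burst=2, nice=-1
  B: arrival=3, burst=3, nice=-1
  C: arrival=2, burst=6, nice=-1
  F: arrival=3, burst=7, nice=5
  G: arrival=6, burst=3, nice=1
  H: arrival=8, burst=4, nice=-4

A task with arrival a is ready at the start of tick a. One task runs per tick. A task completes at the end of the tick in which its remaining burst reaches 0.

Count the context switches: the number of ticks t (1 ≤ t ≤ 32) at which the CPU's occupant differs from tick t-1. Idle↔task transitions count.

context switches = 18

t=0: vr[A=0] → run A
t=1: vr[A=1024/1277] → run A
t=2: vr[C=0] → run C
t=3: vr[B=1024/1277 C=1024/1277 F=1024/1277] → run B
t=4: vr[B=2048/1277 C=1024/1277 F=1024/1277] → run C
t=5: vr[B=2048/1277 C=2048/1277 F=1024/1277] → run F
t=6: vr[B=2048/1277 C=2048/1277 F=1650688/427795 G=2048/1277] → run B
t=7: vr[B=3072/1277 C=2048/1277 F=1650688/427795 G=2048/1277] → run C
t=8: vr[B=3072/1277 C=3072/1277 F=1650688/427795 G=2048/1277 H=2048/1277] → run G
t=9: vr[B=3072/1277 C=3072/1277 F=1650688/427795 G=746752/261785 H=2048/1277] → run H
t=10: vr[B=3072/1277 C=3072/1277 F=1650688/427795 G=746752/261785 H=6429696/3193777] → run H
t=11: vr[B=3072/1277 C=3072/1277 F=1650688/427795 G=746752/261785 H=7737344/3193777] → run B
t=12: vr[C=3072/1277 F=1650688/427795 G=746752/261785 H=7737344/3193777] → run C
t=13: vr[C=4096/1277 F=1650688/427795 G=746752/261785 H=7737344/3193777] → run H
t=14: vr[C=4096/1277 F=1650688/427795 G=746752/261785 H=9044992/3193777] → run H
t=15: vr[C=4096/1277 F=1650688/427795 G=746752/261785] → run G
t=16: vr[C=4096/1277 F=1650688/427795 G=1073664/261785] → run C
t=17: vr[C=5120/1277 F=1650688/427795 G=1073664/261785] → run F
t=18: vr[C=5120/1277 F=2958336/427795 G=1073664/261785] → run C
t=19: vr[F=2958336/427795 G=1073664/261785] → run G
t=20: vr[F=2958336/427795] → run F
t=21: vr[F=4265984/427795] → run F
t=22: vr[F=5573632/427795] → run F
t=23: vr[F=1376256/85559] → run F
t=24: vr[F=8188928/427795] → run F
t=25: (idle)
t=26: (idle)
t=27: (idle)
t=28: (idle)
t=29: (idle)
t=30: (idle)
t=31: (idle)
t=32: (idle)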